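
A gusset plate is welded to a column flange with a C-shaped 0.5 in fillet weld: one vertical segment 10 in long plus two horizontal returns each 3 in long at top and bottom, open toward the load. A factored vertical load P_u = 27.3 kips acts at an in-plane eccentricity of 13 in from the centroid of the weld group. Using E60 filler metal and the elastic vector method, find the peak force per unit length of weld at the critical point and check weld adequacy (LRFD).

f_max ≈ 8.9 kip/in; adequate

E60XX → F_EXX = 60 ksi.
Total weld length L_w = 16 in. Treat welds as unit-width lines.
Centroid: x̄ = 2×3×1.5 / 16 = 0.5625 in from the vertical weld.
Polar moment about centroid: J = I_x + I_y = [10³/12 + 2×3×5²] + [10×0.5625² + 2(3³/12 + 3×0.9375²)] = 246.3 in³.
Direct shear f_v = P/L_w = 27.3 / 16 = 1.706 kip/in (vertical).
Torsion M = P·e = 27.3 × 13 = 354.9 kip·in.
Critical point at (x, y) = (2.438, 5) from centroid. f_tx = M·y/J = 7.205 kip/in; f_ty = M·x/J = 3.513 kip/in.
Resultant f_max = √[f_tx² + (f_v + f_ty)²] = √[7.205² + (1.706 + 3.513)²] = 8.897 kip/in.
Capacity per unit length: φr_n = 0.75 × 0.6 × 60 × (0.707 × 0.5) = 9.544 kip/in.
8.897 ≤ 9.544 → adequate.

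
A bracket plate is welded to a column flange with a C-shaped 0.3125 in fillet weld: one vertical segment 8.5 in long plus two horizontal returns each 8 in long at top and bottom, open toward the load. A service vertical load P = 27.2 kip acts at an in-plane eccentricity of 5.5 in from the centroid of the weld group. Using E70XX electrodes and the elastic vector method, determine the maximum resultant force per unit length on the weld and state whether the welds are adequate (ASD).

E70XX → F_EXX = 70 ksi.
Total weld length L_w = 24.5 in. Treat welds as unit-width lines.
Centroid: x̄ = 2×8×4 / 24.5 = 2.612 in from the vertical weld.
Polar moment about centroid: J = I_x + I_y = [8.5³/12 + 2×8×4.25²] + [8.5×2.612² + 2(8³/12 + 8×1.388²)] = 514.3 in³.
Direct shear f_v = P/L_w = 27.2 / 24.5 = 1.11 kip/in (vertical).
Torsion M = P·e = 27.2 × 5.5 = 149.6 kip·in.
Critical point at (x, y) = (5.388, 4.25) from centroid. f_tx = M·y/J = 1.236 kip/in; f_ty = M·x/J = 1.567 kip/in.
Resultant f_max = √[f_tx² + (f_v + f_ty)²] = √[1.236² + (1.11 + 1.567)²] = 2.949 kip/in.
Capacity per unit length: r_n/Ω = (1/2.0) × 0.6 × 70 × (0.707 × 0.3125) = 4.64 kip/in.
2.949 ≤ 4.64 → adequate.

f_max ≈ 2.95 kip/in; adequate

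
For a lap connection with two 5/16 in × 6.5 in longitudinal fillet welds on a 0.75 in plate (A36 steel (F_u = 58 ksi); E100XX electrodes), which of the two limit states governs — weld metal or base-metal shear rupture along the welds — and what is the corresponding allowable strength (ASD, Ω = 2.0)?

R_n/Ω ≈ 86.2 kips (weld metal governs)

E100XX → F_EXX = 100 ksi.
t_e = 0.707 × 0.3125 = 0.2209 in; L = 13 in.
Weld metal: R_n/Ω = (1/2.0) × 0.6 × 100 × 0.2209 × 13 = 86.17 kips.
Base metal (shear rupture): R_n/Ω = (1/2.0) × 0.6 × 58 × 0.75 × 13 = 169.6 kips.
Governing: weld metal.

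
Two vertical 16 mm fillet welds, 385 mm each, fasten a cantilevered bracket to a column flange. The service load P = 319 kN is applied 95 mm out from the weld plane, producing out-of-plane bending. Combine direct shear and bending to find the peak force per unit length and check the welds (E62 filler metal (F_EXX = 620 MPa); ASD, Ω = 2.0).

L_w = 2 × 385 = 770 mm; section modulus (unit throat) S = 2 × L²/6 = 49410 mm².
Direct shear f_v = P/L_w = 319×10³/770 = 414.3 N/mm.
Moment M = P × e = 319×10³ × 95 = 30305000 N·mm; bending f_b = M/S = 613.4 N/mm.
f_max = √(f_v² + f_b²) = √(414.3² + 613.4²) = 740.2 N/mm.
r_n/Ω = (1/2.0) × 0.6 × 620 × (0.707 × 16) = 2104 N/mm → adequate.

f_max ≈ 740 N/mm; adequate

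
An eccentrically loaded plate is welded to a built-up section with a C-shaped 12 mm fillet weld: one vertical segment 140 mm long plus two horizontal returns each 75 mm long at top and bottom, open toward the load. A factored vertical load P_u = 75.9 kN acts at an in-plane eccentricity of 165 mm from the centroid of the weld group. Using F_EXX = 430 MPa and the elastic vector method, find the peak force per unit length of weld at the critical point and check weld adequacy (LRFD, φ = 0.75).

f_max ≈ 1170 N/mm; adequate

Total weld length L_w = 290 mm. Treat welds as unit-width lines.
Centroid: x̄ = 2×75×37.5 / 290 = 19.4 mm from the vertical weld.
Polar moment about centroid: J = I_x + I_y = [140³/12 + 2×75×70²] + [140×19.4² + 2(75³/12 + 75×18.1²)] = 1136000 mm³.
Direct shear f_v = P/L_w = 75.9×10³ / 290 = 261.7 N/mm (vertical).
Torsion M = P·e = 75.9×10³ × 165 = 12524000 N·mm.
Critical point at (x, y) = (55.6, 70) from centroid. f_tx = M·y/J = 771.8 N/mm; f_ty = M·x/J = 613.1 N/mm.
Resultant f_max = √[f_tx² + (f_v + f_ty)²] = √[771.8² + (261.7 + 613.1)²] = 1167 N/mm.
Capacity per unit length: φr_n = 0.75 × 0.6 × 430 × (0.707 × 12) = 1642 N/mm.
1167 ≤ 1642 → adequate.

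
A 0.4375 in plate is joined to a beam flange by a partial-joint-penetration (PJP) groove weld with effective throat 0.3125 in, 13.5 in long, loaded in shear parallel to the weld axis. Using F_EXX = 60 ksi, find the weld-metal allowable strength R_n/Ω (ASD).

R_n/Ω ≈ 75.9 kip

Effective throat (given) t_e = 0.3125 in.
A_we = 0.3125 × 13.5 = 4.219 in².
F_nw = 0.6 F_EXX = 36 ksi.
R_n/Ω = (36 × 4.219) / 2.0 = 75.94 kip.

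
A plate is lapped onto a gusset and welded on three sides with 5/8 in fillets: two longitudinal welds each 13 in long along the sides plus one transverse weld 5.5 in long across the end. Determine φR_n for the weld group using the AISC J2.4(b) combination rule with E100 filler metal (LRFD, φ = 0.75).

E100XX → F_EXX = 100 ksi.
t_e = 0.707 × 0.625 = 0.4419 in.
R_nwl = 0.6 × 100 × 0.4419 × 26 = 689.3 kip (longitudinal, 2 welds).
R_nwt = 0.6 × 100 × 0.4419 × 5.5 = 145.8 kip (transverse, base value).
(i) R_nwl + R_nwt = 835.1 kip; (ii) 0.85 R_nwl + 1.5 R_nwt = 804.7 kip.
R_n = max = 835.1 kip [governs: (i)]; φR_n = 626.4 kip.

φR_n ≈ 626 kip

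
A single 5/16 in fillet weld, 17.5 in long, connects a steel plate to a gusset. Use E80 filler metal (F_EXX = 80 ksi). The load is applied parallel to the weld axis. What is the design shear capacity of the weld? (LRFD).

Effective throat t_e = 0.707 × 0.3125 = 0.2209 in.
Total length L = 17.5 in; A_we = 0.2209 × 17.5 = 3.866 in².
F_nw = 0.6 F_EXX = 0.6 × 80 = 48 ksi.
φR_n = 0.75 × 48 × 3.866 = 139.2 kips.

φR_n ≈ 139 kips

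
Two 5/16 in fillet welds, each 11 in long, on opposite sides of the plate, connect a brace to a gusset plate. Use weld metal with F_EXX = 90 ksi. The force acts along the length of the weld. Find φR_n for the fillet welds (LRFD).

φR_n ≈ 197 kip

Effective throat t_e = 0.707 × 0.3125 = 0.2209 in.
Total length L = 22 in; A_we = 0.2209 × 22 = 4.861 in².
F_nw = 0.6 F_EXX = 0.6 × 90 = 54 ksi.
φR_n = 0.75 × 54 × 4.861 = 196.9 kip.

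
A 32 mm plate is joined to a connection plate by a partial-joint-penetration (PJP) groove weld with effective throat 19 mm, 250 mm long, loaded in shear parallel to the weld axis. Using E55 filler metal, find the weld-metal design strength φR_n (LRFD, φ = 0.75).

φR_n ≈ 1180 kN

E55XX → F_EXX = 550 MPa.
Effective throat (given) t_e = 19 mm.
A_we = 19 × 250 = 4750 mm².
F_nw = 0.6 F_EXX = 330 MPa.
φR_n = 0.75 × 330 × 4750 × 10⁻³ = 1176 kN.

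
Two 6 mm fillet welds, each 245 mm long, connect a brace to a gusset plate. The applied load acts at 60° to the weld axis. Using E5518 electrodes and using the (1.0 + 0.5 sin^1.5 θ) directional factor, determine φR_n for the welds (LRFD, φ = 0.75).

φR_n ≈ 722 kN

E55XX → F_EXX = 550 MPa.
t_e = 0.707 × 6 = 4.242 mm; A_we = 4.242 × 490 = 2079 mm².
Directional factor: 1.0 + 0.5 sin^1.5(60°) = 1.403.
F_nw = 0.6 × 550 × 1.403 = 463 MPa.
φR_n = 0.75 × 463 × 2079 × 10⁻³ = 721.8 kN.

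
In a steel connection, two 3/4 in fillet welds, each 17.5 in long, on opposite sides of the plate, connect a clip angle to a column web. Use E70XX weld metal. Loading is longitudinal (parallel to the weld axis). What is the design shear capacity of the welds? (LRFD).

φR_n ≈ 585 kips

E70XX → F_EXX = 70 ksi.
Effective throat t_e = 0.707 × 0.75 = 0.5302 in.
Total length L = 35 in; A_we = 0.5302 × 35 = 18.56 in².
F_nw = 0.6 F_EXX = 0.6 × 70 = 42 ksi.
φR_n = 0.75 × 42 × 18.56 = 584.6 kips.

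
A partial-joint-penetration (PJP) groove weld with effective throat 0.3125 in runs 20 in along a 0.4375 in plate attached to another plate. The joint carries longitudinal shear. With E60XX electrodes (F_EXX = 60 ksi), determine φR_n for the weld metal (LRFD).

Effective throat (given) t_e = 0.3125 in.
A_we = 0.3125 × 20 = 6.25 in².
F_nw = 0.6 F_EXX = 36 ksi.
φR_n = 0.75 × 36 × 6.25 = 168.8 kip.

φR_n ≈ 169 kip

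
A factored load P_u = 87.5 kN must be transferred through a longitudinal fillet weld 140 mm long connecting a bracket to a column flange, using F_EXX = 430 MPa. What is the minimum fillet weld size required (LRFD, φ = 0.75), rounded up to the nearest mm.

w = 5 mm

Total weld length L = 140 mm.
Required throat t_e = P_u / (φ × 0.6 F_EXX × L) = 87.5 / (0.75 × 0.6 × 430 × 140 × 10⁻³) = 3.23 mm.
Required leg w = t_e / 0.707 = 4.569 mm → use 5 mm.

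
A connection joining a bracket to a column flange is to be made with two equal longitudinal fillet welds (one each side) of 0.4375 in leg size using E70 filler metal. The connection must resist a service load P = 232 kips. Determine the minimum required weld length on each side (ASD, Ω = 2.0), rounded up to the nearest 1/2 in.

L = 18 in on each side

E70XX → F_EXX = 70 ksi.
Throat t_e = 0.707 × 0.4375 = 0.3093 in.
r_n/Ω = (0.6 × 70 × 0.3093) / 2.0 = 6.496 kip/in.
L_req = P / (r_n/Ω) = 232 / 6.496 = 35.72 in total.
Per side: 35.72 / 2 = 17.86 in.
Round up → use L = 18 in on each side.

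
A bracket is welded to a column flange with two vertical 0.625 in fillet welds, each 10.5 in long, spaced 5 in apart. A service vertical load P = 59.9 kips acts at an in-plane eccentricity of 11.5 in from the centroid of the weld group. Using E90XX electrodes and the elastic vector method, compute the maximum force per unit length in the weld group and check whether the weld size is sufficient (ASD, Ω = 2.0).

f_max ≈ 13.8 kip/in; NOT adequate

E90XX → F_EXX = 90 ksi.
Total weld length L_w = 21 in. Treat welds as unit-width lines.
Polar moment about centroid: J = 2[d³/12 + d(b/2)²] = 2[10.5³/12 + 10.5×2.5²] = 324.2 in³.
Direct shear f_v = P/L_w = 59.9 / 21 = 2.852 kip/in (vertical).
Torsion M = P·e = 59.9 × 11.5 = 688.85 kip·in.
Critical point at (x, y) = (2.5, 5.25) from centroid. f_tx = M·y/J = 11.16 kip/in; f_ty = M·x/J = 5.312 kip/in.
Resultant f_max = √[f_tx² + (f_v + f_ty)²] = √[11.16² + (2.852 + 5.312)²] = 13.82 kip/in.
Capacity per unit length: r_n/Ω = (1/2.0) × 0.6 × 90 × (0.707 × 0.625) = 11.93 kip/in.
13.82 > 11.93 → NOT adequate.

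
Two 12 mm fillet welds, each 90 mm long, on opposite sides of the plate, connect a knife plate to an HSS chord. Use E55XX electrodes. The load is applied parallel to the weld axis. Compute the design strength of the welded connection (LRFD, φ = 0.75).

φR_n ≈ 378 kN

E55XX → F_EXX = 550 MPa.
Effective throat t_e = 0.707 × 12 = 8.484 mm.
Total length L = 180 mm; A_we = 8.484 × 180 = 1527 mm².
F_nw = 0.6 F_EXX = 0.6 × 550 = 330 MPa.
φR_n = 0.75 × 330 × 1527 × 10⁻³ = 378 kN.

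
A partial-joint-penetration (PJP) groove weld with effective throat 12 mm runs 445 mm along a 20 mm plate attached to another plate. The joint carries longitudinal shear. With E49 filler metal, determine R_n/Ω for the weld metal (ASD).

R_n/Ω ≈ 785 kN

E49XX → F_EXX = 490 MPa.
Effective throat (given) t_e = 12 mm.
A_we = 12 × 445 = 5340 mm².
F_nw = 0.6 F_EXX = 294 MPa.
R_n/Ω = (294 × 5340) / 2.0 × 10⁻³ = 785 kN.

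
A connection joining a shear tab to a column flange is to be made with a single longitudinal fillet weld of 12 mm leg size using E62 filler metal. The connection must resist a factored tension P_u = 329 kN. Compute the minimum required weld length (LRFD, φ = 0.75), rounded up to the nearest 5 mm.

L = 140 mm

E62XX → F_EXX = 620 MPa.
Throat t_e = 0.707 × 12 = 8.484 mm.
φr_n = 0.75 × 0.6 × 620 × 8.484 × 10⁻³ = 2.367 kN/mm.
L_req = P_u / φr_n = 329 / 2.367 = 139 mm total.
Round up → use L = 140 mm.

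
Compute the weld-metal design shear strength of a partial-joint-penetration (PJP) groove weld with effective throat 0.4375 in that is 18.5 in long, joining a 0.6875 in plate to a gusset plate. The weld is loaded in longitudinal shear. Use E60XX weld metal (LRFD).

φR_n ≈ 219 kip

E60XX → F_EXX = 60 ksi.
Effective throat (given) t_e = 0.4375 in.
A_we = 0.4375 × 18.5 = 8.094 in².
F_nw = 0.6 F_EXX = 36 ksi.
φR_n = 0.75 × 36 × 8.094 = 218.5 kip.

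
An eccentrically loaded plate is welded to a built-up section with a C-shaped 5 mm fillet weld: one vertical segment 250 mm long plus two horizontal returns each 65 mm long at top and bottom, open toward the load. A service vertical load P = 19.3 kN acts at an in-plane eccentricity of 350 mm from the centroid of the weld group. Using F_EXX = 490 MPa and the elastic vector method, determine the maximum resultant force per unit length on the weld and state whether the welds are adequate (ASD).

f_max ≈ 289 N/mm; adequate

Total weld length L_w = 380 mm. Treat welds as unit-width lines.
Centroid: x̄ = 2×65×32.5 / 380 = 11.12 mm from the vertical weld.
Polar moment about centroid: J = I_x + I_y = [250³/12 + 2×65×125²] + [250×11.12² + 2(65³/12 + 65×21.38²)] = 3469000 mm³.
Direct shear f_v = P/L_w = 19.3×10³ / 380 = 50.79 N/mm (vertical).
Torsion M = P·e = 19.3×10³ × 350 = 6755000 N·mm.
Critical point at (x, y) = (53.88, 125) from centroid. f_tx = M·y/J = 243.4 N/mm; f_ty = M·x/J = 104.9 N/mm.
Resultant f_max = √[f_tx² + (f_v + f_ty)²] = √[243.4² + (50.79 + 104.9)²] = 288.9 N/mm.
Capacity per unit length: r_n/Ω = (1/2.0) × 0.6 × 490 × (0.707 × 5) = 519.6 N/mm.
288.9 ≤ 519.6 → adequate.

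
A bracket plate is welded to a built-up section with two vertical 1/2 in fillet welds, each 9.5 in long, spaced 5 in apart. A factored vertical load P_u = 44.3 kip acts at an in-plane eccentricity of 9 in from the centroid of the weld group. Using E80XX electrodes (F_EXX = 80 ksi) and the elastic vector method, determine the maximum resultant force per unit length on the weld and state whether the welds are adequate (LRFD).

f_max ≈ 9.49 kip/in; adequate

Total weld length L_w = 19 in. Treat welds as unit-width lines.
Polar moment about centroid: J = 2[d³/12 + d(b/2)²] = 2[9.5³/12 + 9.5×2.5²] = 261.6 in³.
Direct shear f_v = P/L_w = 44.3 / 19 = 2.332 kip/in (vertical).
Torsion M = P·e = 44.3 × 9 = 398.7 kip·in.
Critical point at (x, y) = (2.5, 4.75) from centroid. f_tx = M·y/J = 7.238 kip/in; f_ty = M·x/J = 3.81 kip/in.
Resultant f_max = √[f_tx² + (f_v + f_ty)²] = √[7.238² + (2.332 + 3.81)²] = 9.492 kip/in.
Capacity per unit length: φr_n = 0.75 × 0.6 × 80 × (0.707 × 0.5) = 12.73 kip/in.
9.492 ≤ 12.73 → adequate.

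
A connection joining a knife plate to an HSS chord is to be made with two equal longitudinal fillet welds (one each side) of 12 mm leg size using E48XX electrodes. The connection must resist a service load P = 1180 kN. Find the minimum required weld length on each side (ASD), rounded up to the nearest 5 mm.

L = 485 mm on each side

E48XX → F_EXX = 480 MPa.
Throat t_e = 0.707 × 12 = 8.484 mm.
r_n/Ω = (0.6 × 480 × 8.484) / 2.0 = 1222 N/mm = 1.222 kN/mm.
L_req = P / (r_n/Ω) = 1180 / 1.222 = 965.9 mm total.
Per side: 965.9 / 2 = 482.9 mm.
Round up → use L = 485 mm on each side.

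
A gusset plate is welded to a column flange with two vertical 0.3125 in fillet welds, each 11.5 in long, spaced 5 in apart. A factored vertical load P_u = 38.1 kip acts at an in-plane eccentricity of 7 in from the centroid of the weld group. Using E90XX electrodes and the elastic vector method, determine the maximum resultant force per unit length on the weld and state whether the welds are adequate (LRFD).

f_max ≈ 5.1 kip/in; adequate

E90XX → F_EXX = 90 ksi.
Total weld length L_w = 23 in. Treat welds as unit-width lines.
Polar moment about centroid: J = 2[d³/12 + d(b/2)²] = 2[11.5³/12 + 11.5×2.5²] = 397.2 in³.
Direct shear f_v = P/L_w = 38.1 / 23 = 1.657 kip/in (vertical).
Torsion M = P·e = 38.1 × 7 = 266.7 kip·in.
Critical point at (x, y) = (2.5, 5.75) from centroid. f_tx = M·y/J = 3.861 kip/in; f_ty = M·x/J = 1.679 kip/in.
Resultant f_max = √[f_tx² + (f_v + f_ty)²] = √[3.861² + (1.657 + 1.679)²] = 5.102 kip/in.
Capacity per unit length: φr_n = 0.75 × 0.6 × 90 × (0.707 × 0.3125) = 8.948 kip/in.
5.102 ≤ 8.948 → adequate.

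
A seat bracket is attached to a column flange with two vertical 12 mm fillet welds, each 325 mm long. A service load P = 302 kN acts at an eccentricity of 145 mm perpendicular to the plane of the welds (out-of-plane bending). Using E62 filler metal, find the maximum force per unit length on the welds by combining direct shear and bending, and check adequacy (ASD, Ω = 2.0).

f_max ≈ 1330 N/mm; adequate

E62XX → F_EXX = 620 MPa.
L_w = 2 × 325 = 650 mm; section modulus (unit throat) S = 2 × L²/6 = 35210 mm².
Direct shear f_v = P/L_w = 302×10³/650 = 464.6 N/mm.
Moment M = P × e = 302×10³ × 145 = 43790000 N·mm; bending f_b = M/S = 1244 N/mm.
f_max = √(f_v² + f_b²) = √(464.6² + 1244²) = 1328 N/mm.
r_n/Ω = (1/2.0) × 0.6 × 620 × (0.707 × 12) = 1578 N/mm → adequate.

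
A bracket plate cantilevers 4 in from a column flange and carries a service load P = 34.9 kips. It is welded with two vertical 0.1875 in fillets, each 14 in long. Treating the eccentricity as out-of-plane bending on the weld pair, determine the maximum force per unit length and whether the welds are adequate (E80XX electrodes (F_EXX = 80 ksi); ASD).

f_max ≈ 2.47 kip/in; adequate

L_w = 2 × 14 = 28 in; section modulus (unit throat) S = 2 × L²/6 = 65.33 in².
Direct shear f_v = P/L_w = 34.9/28 = 1.246 kip/in.
Moment M = P × e = 34.9 × 4 = 139.6 kip·in; bending f_b = M/S = 2.137 kip/in.
f_max = √(f_v² + f_b²) = √(1.246² + 2.137²) = 2.474 kip/in.
r_n/Ω = (1/2.0) × 0.6 × 80 × (0.707 × 0.1875) = 3.181 kip/in → adequate.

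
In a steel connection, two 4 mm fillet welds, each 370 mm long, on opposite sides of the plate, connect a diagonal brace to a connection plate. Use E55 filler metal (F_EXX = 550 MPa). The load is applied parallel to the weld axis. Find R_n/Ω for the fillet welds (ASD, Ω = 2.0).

R_n/Ω ≈ 345 kN

Effective throat t_e = 0.707 × 4 = 2.828 mm.
Total length L = 740 mm; A_we = 2.828 × 740 = 2093 mm².
F_nw = 0.6 F_EXX = 0.6 × 550 = 330 MPa.
R_n = 330 × 2093 × 10⁻³ = 690.6 kN; R_n/Ω = 690.6/2.0 = 345.3 kN.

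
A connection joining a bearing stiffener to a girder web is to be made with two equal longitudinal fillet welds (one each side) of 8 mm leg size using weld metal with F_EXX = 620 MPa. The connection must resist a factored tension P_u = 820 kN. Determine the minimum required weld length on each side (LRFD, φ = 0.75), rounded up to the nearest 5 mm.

Throat t_e = 0.707 × 8 = 5.656 mm.
φr_n = 0.75 × 0.6 × 620 × 5.656 × 10⁻³ = 1.578 kN/mm.
L_req = P_u / φr_n = 820 / 1.578 = 519.6 mm total.
Per side: 519.6 / 2 = 259.8 mm.
Round up → use L = 260 mm on each side.

L = 260 mm on each side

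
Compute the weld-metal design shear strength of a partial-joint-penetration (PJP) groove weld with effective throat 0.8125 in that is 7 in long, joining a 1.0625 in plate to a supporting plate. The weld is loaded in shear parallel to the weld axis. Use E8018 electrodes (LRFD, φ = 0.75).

φR_n ≈ 205 kip

E80XX → F_EXX = 80 ksi.
Effective throat (given) t_e = 0.8125 in.
A_we = 0.8125 × 7 = 5.688 in².
F_nw = 0.6 F_EXX = 48 ksi.
φR_n = 0.75 × 48 × 5.688 = 204.8 kip.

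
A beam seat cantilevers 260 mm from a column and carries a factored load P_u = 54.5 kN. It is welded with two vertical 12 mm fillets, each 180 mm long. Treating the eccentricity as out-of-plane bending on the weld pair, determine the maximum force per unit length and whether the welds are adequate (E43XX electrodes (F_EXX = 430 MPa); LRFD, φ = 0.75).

f_max ≈ 1320 N/mm; adequate

L_w = 2 × 180 = 360 mm; section modulus (unit throat) S = 2 × L²/6 = 10800 mm².
Direct shear f_v = P/L_w = 54.5×10³/360 = 151.4 N/mm.
Moment M = P × e = 54.5×10³ × 260 = 14170000 N·mm; bending f_b = M/S = 1312 N/mm.
f_max = √(f_v² + f_b²) = √(151.4² + 1312²) = 1321 N/mm.
φr_n = 0.75 × 0.6 × 430 × (0.707 × 12) = 1642 N/mm → adequate.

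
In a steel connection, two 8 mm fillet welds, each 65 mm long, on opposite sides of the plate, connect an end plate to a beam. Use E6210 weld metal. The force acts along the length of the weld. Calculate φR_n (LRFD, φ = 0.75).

φR_n ≈ 205 kN

E62XX → F_EXX = 620 MPa.
Effective throat t_e = 0.707 × 8 = 5.656 mm.
Total length L = 130 mm; A_we = 5.656 × 130 = 735.3 mm².
F_nw = 0.6 F_EXX = 0.6 × 620 = 372 MPa.
φR_n = 0.75 × 372 × 735.3 × 10⁻³ = 205.1 kN.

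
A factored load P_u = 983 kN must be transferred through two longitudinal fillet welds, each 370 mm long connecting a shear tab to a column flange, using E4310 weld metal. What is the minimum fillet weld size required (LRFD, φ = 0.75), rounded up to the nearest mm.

w = 10 mm

E43XX → F_EXX = 430 MPa.
Total weld length L = 740 mm.
Required throat t_e = P_u / (φ × 0.6 F_EXX × L) = 983 / (0.75 × 0.6 × 430 × 740 × 10⁻³) = 6.865 mm.
Required leg w = t_e / 0.707 = 9.71 mm → use 10 mm.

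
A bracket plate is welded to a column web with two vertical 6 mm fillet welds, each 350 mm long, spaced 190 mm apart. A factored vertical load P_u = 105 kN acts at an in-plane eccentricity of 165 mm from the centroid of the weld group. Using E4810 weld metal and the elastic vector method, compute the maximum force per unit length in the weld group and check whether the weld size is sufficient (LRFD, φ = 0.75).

E48XX → F_EXX = 480 MPa.
Total weld length L_w = 700 mm. Treat welds as unit-width lines.
Polar moment about centroid: J = 2[d³/12 + d(b/2)²] = 2[350³/12 + 350×95²] = 13460000 mm³.
Direct shear f_v = P/L_w = 105×10³ / 700 = 150 N/mm (vertical).
Torsion M = P·e = 105×10³ × 165 = 17325000 N·mm.
Critical point at (x, y) = (95, 175) from centroid. f_tx = M·y/J = 225.2 N/mm; f_ty = M·x/J = 122.2 N/mm.
Resultant f_max = √[f_tx² + (f_v + f_ty)²] = √[225.2² + (150 + 122.2)²] = 353.3 N/mm.
Capacity per unit length: φr_n = 0.75 × 0.6 × 480 × (0.707 × 6) = 916.3 N/mm.
353.3 ≤ 916.3 → adequate.

f_max ≈ 353 N/mm; adequate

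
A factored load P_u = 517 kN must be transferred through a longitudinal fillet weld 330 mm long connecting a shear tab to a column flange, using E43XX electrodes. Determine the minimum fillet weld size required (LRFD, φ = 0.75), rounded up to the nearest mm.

E43XX → F_EXX = 430 MPa.
Total weld length L = 330 mm.
Required throat t_e = P_u / (φ × 0.6 F_EXX × L) = 517 / (0.75 × 0.6 × 430 × 330 × 10⁻³) = 8.096 mm.
Required leg w = t_e / 0.707 = 11.45 mm → use 12 mm.

w = 12 mm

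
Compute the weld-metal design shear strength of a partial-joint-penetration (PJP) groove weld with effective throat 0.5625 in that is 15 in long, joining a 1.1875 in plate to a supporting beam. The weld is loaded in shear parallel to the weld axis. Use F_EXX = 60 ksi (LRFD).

Effective throat (given) t_e = 0.5625 in.
A_we = 0.5625 × 15 = 8.438 in².
F_nw = 0.6 F_EXX = 36 ksi.
φR_n = 0.75 × 36 × 8.438 = 227.8 kip.

φR_n ≈ 228 kip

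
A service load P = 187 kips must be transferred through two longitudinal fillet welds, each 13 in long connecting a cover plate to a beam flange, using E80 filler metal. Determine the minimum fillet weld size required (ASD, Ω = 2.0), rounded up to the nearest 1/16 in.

w = 7/16 in

E80XX → F_EXX = 80 ksi.
Total weld length L = 26 in.
Required throat t_e = P × Ω / (0.6 F_EXX × L) = 187 × 2.0 / (0.6 × 80 × 26) = 0.2997 in.
Required leg w = t_e / 0.707 = 0.4239 in → use 7/16 in.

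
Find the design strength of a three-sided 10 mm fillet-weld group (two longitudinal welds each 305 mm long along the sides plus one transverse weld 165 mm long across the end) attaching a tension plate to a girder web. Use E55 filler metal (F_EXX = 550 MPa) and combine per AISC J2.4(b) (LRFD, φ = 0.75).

t_e = 0.707 × 10 = 7.07 mm.
R_nwl = 0.6 × 550 × 7.07 × 610 × 10⁻³ = 1423 kN (longitudinal, 2 welds).
R_nwt = 0.6 × 550 × 7.07 × 165 × 10⁻³ = 385 kN (transverse, base value).
(i) R_nwl + R_nwt = 1808 kN; (ii) 0.85 R_nwl + 1.5 R_nwt = 1787 kN.
R_n = max = 1808 kN [governs: (i)]; φR_n = 1356 kN.

φR_n ≈ 1360 kN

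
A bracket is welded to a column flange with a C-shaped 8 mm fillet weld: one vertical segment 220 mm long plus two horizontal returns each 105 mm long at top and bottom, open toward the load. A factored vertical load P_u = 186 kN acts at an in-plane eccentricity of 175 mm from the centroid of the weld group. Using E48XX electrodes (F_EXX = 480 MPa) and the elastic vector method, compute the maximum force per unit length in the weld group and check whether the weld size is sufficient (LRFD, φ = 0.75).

Total weld length L_w = 430 mm. Treat welds as unit-width lines.
Centroid: x̄ = 2×105×52.5 / 430 = 25.64 mm from the vertical weld.
Polar moment about centroid: J = I_x + I_y = [220³/12 + 2×105×110²] + [220×25.64² + 2(105³/12 + 105×26.86²)] = 3917000 mm³.
Direct shear f_v = P/L_w = 186×10³ / 430 = 432.6 N/mm (vertical).
Torsion M = P·e = 186×10³ × 175 = 32550000 N·mm.
Critical point at (x, y) = (79.36, 110) from centroid. f_tx = M·y/J = 914 N/mm; f_ty = M·x/J = 659.4 N/mm.
Resultant f_max = √[f_tx² + (f_v + f_ty)²] = √[914² + (432.6 + 659.4)²] = 1424 N/mm.
Capacity per unit length: φr_n = 0.75 × 0.6 × 480 × (0.707 × 8) = 1222 N/mm.
1424 > 1222 → NOT adequate.

f_max ≈ 1420 N/mm; NOT adequate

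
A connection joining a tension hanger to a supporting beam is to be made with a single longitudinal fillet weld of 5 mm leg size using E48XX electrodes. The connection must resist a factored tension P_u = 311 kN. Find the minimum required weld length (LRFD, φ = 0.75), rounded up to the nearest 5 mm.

L = 410 mm

E48XX → F_EXX = 480 MPa.
Throat t_e = 0.707 × 5 = 3.535 mm.
φr_n = 0.75 × 0.6 × 480 × 3.535 × 10⁻³ = 0.7636 kN/mm.
L_req = P_u / φr_n = 311 / 0.7636 = 407.3 mm total.
Round up → use L = 410 mm.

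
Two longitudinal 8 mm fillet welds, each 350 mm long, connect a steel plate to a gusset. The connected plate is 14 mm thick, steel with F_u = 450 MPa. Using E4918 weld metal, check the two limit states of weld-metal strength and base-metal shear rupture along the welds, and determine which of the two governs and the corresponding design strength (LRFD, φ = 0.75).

φR_n ≈ 873 kN (weld metal governs)

E49XX → F_EXX = 490 MPa.
t_e = 0.707 × 8 = 5.656 mm; L = 700 mm.
Weld metal: φR_n = 0.75 × 0.6 × 490 × 5.656 × 700 × 10⁻³ = 873 kN.
Base metal (shear rupture): φR_n = 0.75 × 0.6 × 450 × 14 × 700 × 10⁻³ = 1984 kN.
Governing: weld metal.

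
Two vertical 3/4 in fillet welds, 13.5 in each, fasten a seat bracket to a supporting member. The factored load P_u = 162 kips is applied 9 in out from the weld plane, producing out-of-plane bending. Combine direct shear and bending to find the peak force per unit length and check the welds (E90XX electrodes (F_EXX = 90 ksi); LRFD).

L_w = 2 × 13.5 = 27 in; section modulus (unit throat) S = 2 × L²/6 = 60.75 in².
Direct shear f_v = P/L_w = 162/27 = 6 kip/in.
Moment M = P × e = 162 × 9 = 1458 kip·in; bending f_b = M/S = 24 kip/in.
f_max = √(f_v² + f_b²) = √(6² + 24²) = 24.74 kip/in.
φr_n = 0.75 × 0.6 × 90 × (0.707 × 0.75) = 21.48 kip/in → NOT adequate.

f_max ≈ 24.7 kip/in; NOT adequate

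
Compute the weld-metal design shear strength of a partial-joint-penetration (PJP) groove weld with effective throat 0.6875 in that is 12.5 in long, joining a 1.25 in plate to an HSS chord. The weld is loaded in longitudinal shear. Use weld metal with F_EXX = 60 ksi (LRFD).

φR_n ≈ 232 kip

Effective throat (given) t_e = 0.6875 in.
A_we = 0.6875 × 12.5 = 8.594 in².
F_nw = 0.6 F_EXX = 36 ksi.
φR_n = 0.75 × 36 × 8.594 = 232 kip.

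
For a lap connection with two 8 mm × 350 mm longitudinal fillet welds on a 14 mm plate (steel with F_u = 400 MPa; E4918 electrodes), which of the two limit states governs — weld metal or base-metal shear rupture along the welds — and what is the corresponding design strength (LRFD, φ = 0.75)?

φR_n ≈ 873 kN (weld metal governs)

E49XX → F_EXX = 490 MPa.
t_e = 0.707 × 8 = 5.656 mm; L = 700 mm.
Weld metal: φR_n = 0.75 × 0.6 × 490 × 5.656 × 700 × 10⁻³ = 873 kN.
Base metal (shear rupture): φR_n = 0.75 × 0.6 × 400 × 14 × 700 × 10⁻³ = 1764 kN.
Governing: weld metal.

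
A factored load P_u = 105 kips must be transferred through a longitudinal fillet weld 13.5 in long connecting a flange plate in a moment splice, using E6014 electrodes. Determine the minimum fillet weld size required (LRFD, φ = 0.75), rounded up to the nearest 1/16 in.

w = 7/16 in

E60XX → F_EXX = 60 ksi.
Total weld length L = 13.5 in.
Required throat t_e = P_u / (φ × 0.6 F_EXX × L) = 105 / (0.75 × 0.6 × 60 × 13.5) = 0.2881 in.
Required leg w = t_e / 0.707 = 0.4074 in → use 7/16 in.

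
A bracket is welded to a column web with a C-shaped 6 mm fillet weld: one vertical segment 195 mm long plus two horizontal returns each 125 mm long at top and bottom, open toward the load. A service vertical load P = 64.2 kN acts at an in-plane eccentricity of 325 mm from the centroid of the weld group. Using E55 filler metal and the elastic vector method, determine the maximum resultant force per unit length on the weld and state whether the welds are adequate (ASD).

f_max ≈ 843 N/mm; NOT adequate

E55XX → F_EXX = 550 MPa.
Total weld length L_w = 445 mm. Treat welds as unit-width lines.
Centroid: x̄ = 2×125×62.5 / 445 = 35.11 mm from the vertical weld.
Polar moment about centroid: J = I_x + I_y = [195³/12 + 2×125×97.5²] + [195×35.11² + 2(125³/12 + 125×27.39²)] = 3748000 mm³.
Direct shear f_v = P/L_w = 64.2×10³ / 445 = 144.3 N/mm (vertical).
Torsion M = P·e = 64.2×10³ × 325 = 20865000 N·mm.
Critical point at (x, y) = (89.89, 97.5) from centroid. f_tx = M·y/J = 542.8 N/mm; f_ty = M·x/J = 500.4 N/mm.
Resultant f_max = √[f_tx² + (f_v + f_ty)²] = √[542.8² + (144.3 + 500.4)²] = 842.8 N/mm.
Capacity per unit length: r_n/Ω = (1/2.0) × 0.6 × 550 × (0.707 × 6) = 699.9 N/mm.
842.8 > 699.9 → NOT adequate.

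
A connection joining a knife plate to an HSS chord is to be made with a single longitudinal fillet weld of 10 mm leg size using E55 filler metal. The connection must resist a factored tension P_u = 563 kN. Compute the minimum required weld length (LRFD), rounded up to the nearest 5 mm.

L = 325 mm

E55XX → F_EXX = 550 MPa.
Throat t_e = 0.707 × 10 = 7.07 mm.
φr_n = 0.75 × 0.6 × 550 × 7.07 × 10⁻³ = 1.75 kN/mm.
L_req = P_u / φr_n = 563 / 1.75 = 321.7 mm total.
Round up → use L = 325 mm.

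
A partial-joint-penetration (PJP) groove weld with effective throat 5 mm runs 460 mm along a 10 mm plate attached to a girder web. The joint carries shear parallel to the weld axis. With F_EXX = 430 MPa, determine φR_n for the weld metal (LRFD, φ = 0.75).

Effective throat (given) t_e = 5 mm.
A_we = 5 × 460 = 2300 mm².
F_nw = 0.6 F_EXX = 258 MPa.
φR_n = 0.75 × 258 × 2300 × 10⁻³ = 445 kN.

φR_n ≈ 445 kN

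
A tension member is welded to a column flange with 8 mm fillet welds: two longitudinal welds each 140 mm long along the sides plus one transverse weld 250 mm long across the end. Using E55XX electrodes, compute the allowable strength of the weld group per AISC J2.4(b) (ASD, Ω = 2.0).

E55XX → F_EXX = 550 MPa.
t_e = 0.707 × 8 = 5.656 mm.
R_nwl = 0.6 × 550 × 5.656 × 280 × 10⁻³ = 522.6 kN (longitudinal, 2 welds).
R_nwt = 0.6 × 550 × 5.656 × 250 × 10⁻³ = 466.6 kN (transverse, base value).
(i) R_nwl + R_nwt = 989.2 kN; (ii) 0.85 R_nwl + 1.5 R_nwt = 1144 kN.
R_n = max = 1144 kN [governs: (ii)]; R_n/Ω = 572.1 kN.

R_n/Ω ≈ 572 kN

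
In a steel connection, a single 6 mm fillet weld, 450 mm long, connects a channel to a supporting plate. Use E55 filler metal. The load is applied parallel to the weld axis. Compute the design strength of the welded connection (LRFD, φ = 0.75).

E55XX → F_EXX = 550 MPa.
Effective throat t_e = 0.707 × 6 = 4.242 mm.
Total length L = 450 mm; A_we = 4.242 × 450 = 1909 mm².
F_nw = 0.6 F_EXX = 0.6 × 550 = 330 MPa.
φR_n = 0.75 × 330 × 1909 × 10⁻³ = 472.5 kN.

φR_n ≈ 472 kN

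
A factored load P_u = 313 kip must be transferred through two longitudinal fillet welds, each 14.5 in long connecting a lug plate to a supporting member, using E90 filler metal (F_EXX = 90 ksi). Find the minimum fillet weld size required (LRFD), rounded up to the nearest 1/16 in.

Total weld length L = 29 in.
Required throat t_e = P_u / (φ × 0.6 F_EXX × L) = 313 / (0.75 × 0.6 × 90 × 29) = 0.2665 in.
Required leg w = t_e / 0.707 = 0.3769 in → use 7/16 in.

w = 7/16 in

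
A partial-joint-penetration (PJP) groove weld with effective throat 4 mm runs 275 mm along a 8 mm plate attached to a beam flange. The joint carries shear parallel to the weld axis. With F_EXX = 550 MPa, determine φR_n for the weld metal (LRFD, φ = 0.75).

Effective throat (given) t_e = 4 mm.
A_we = 4 × 275 = 1100 mm².
F_nw = 0.6 F_EXX = 330 MPa.
φR_n = 0.75 × 330 × 1100 × 10⁻³ = 272.2 kN.

φR_n ≈ 272 kN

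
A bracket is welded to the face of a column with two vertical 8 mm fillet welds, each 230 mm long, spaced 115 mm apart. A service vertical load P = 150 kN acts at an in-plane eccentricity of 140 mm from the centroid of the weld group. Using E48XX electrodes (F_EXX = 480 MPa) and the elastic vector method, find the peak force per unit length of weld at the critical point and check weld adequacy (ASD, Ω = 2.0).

f_max ≈ 952 N/mm; NOT adequate

Total weld length L_w = 460 mm. Treat welds as unit-width lines.
Polar moment about centroid: J = 2[d³/12 + d(b/2)²] = 2[230³/12 + 230×57.5²] = 3549000 mm³.
Direct shear f_v = P/L_w = 150×10³ / 460 = 326.1 N/mm (vertical).
Torsion M = P·e = 150×10³ × 140 = 21000000 N·mm.
Critical point at (x, y) = (57.5, 115) from centroid. f_tx = M·y/J = 680.5 N/mm; f_ty = M·x/J = 340.3 N/mm.
Resultant f_max = √[f_tx² + (f_v + f_ty)²] = √[680.5² + (326.1 + 340.3)²] = 952.4 N/mm.
Capacity per unit length: r_n/Ω = (1/2.0) × 0.6 × 480 × (0.707 × 8) = 814.5 N/mm.
952.4 > 814.5 → NOT adequate.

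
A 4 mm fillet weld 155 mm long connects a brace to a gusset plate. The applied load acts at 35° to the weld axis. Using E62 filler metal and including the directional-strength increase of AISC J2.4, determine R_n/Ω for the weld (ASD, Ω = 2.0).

R_n/Ω ≈ 99.2 kN

E62XX → F_EXX = 620 MPa.
t_e = 0.707 × 4 = 2.828 mm; A_we = 2.828 × 155 = 438.3 mm².
Directional factor: 1.0 + 0.5 sin^1.5(35°) = 1.217.
F_nw = 0.6 × 620 × 1.217 = 452.8 MPa.
R_n/Ω = (452.8 × 438.3) / 2.0 × 10⁻³ = 99.24 kN.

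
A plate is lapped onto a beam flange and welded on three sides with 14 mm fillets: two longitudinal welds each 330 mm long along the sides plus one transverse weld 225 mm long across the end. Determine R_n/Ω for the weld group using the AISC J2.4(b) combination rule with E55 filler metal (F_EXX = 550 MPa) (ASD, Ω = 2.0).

R_n/Ω ≈ 1470 kN

t_e = 0.707 × 14 = 9.898 mm.
R_nwl = 0.6 × 550 × 9.898 × 660 × 10⁻³ = 2156 kN (longitudinal, 2 welds).
R_nwt = 0.6 × 550 × 9.898 × 225 × 10⁻³ = 734.9 kN (transverse, base value).
(i) R_nwl + R_nwt = 2891 kN; (ii) 0.85 R_nwl + 1.5 R_nwt = 2935 kN.
R_n = max = 2935 kN [governs: (ii)]; R_n/Ω = 1467 kN.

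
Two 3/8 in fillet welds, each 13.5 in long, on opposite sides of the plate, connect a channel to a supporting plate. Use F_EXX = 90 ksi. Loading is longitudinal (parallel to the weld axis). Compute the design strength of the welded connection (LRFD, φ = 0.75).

Effective throat t_e = 0.707 × 0.375 = 0.2651 in.
Total length L = 27 in; A_we = 0.2651 × 27 = 7.158 in².
F_nw = 0.6 F_EXX = 0.6 × 90 = 54 ksi.
φR_n = 0.75 × 54 × 7.158 = 289.9 kips.

φR_n ≈ 290 kips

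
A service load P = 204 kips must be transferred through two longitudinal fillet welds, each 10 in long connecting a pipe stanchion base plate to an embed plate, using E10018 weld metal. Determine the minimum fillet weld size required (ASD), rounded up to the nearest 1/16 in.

E100XX → F_EXX = 100 ksi.
Total weld length L = 20 in.
Required throat t_e = P × Ω / (0.6 F_EXX × L) = 204 × 2.0 / (0.6 × 100 × 20) = 0.34 in.
Required leg w = t_e / 0.707 = 0.4809 in → use 1/2 in.

w = 1/2 in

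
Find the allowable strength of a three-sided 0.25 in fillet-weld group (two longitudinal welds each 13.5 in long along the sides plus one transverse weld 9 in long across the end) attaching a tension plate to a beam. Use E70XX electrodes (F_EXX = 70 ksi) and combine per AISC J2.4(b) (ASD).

t_e = 0.707 × 0.25 = 0.1767 in.
R_nwl = 0.6 × 70 × 0.1767 × 27 = 200.4 kip (longitudinal, 2 welds).
R_nwt = 0.6 × 70 × 0.1767 × 9 = 66.81 kip (transverse, base value).
(i) R_nwl + R_nwt = 267.2 kip; (ii) 0.85 R_nwl + 1.5 R_nwt = 270.6 kip.
R_n = max = 270.6 kip [governs: (ii)]; R_n/Ω = 135.3 kip.

R_n/Ω ≈ 135 kip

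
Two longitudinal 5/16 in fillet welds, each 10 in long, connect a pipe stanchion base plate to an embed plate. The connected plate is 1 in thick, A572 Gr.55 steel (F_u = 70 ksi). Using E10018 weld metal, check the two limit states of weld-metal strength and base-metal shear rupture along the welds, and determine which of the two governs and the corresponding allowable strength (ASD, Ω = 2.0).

E100XX → F_EXX = 100 ksi.
t_e = 0.707 × 0.3125 = 0.2209 in; L = 20 in.
Weld metal: R_n/Ω = (1/2.0) × 0.6 × 100 × 0.2209 × 20 = 132.6 kip.
Base metal (shear rupture): R_n/Ω = (1/2.0) × 0.6 × 70 × 1 × 20 = 420 kip.
Governing: weld metal.

R_n/Ω ≈ 133 kip (weld metal governs)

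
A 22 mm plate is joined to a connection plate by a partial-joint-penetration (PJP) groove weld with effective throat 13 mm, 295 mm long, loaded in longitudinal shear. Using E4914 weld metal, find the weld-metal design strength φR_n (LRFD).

E49XX → F_EXX = 490 MPa.
Effective throat (given) t_e = 13 mm.
A_we = 13 × 295 = 3835 mm².
F_nw = 0.6 F_EXX = 294 MPa.
φR_n = 0.75 × 294 × 3835 × 10⁻³ = 845.6 kN.

φR_n ≈ 846 kN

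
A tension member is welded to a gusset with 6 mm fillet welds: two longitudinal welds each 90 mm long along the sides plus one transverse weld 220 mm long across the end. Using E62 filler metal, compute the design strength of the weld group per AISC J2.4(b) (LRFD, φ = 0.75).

φR_n ≈ 572 kN

E62XX → F_EXX = 620 MPa.
t_e = 0.707 × 6 = 4.242 mm.
R_nwl = 0.6 × 620 × 4.242 × 180 × 10⁻³ = 284 kN (longitudinal, 2 welds).
R_nwt = 0.6 × 620 × 4.242 × 220 × 10⁻³ = 347.2 kN (transverse, base value).
(i) R_nwl + R_nwt = 631.2 kN; (ii) 0.85 R_nwl + 1.5 R_nwt = 762.2 kN.
R_n = max = 762.2 kN [governs: (ii)]; φR_n = 571.6 kN.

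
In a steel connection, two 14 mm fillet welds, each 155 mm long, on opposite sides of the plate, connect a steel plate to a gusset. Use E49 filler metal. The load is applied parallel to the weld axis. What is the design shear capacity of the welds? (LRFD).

φR_n ≈ 677 kN

E49XX → F_EXX = 490 MPa.
Effective throat t_e = 0.707 × 14 = 9.898 mm.
Total length L = 310 mm; A_we = 9.898 × 310 = 3068 mm².
F_nw = 0.6 F_EXX = 0.6 × 490 = 294 MPa.
φR_n = 0.75 × 294 × 3068 × 10⁻³ = 676.6 kN.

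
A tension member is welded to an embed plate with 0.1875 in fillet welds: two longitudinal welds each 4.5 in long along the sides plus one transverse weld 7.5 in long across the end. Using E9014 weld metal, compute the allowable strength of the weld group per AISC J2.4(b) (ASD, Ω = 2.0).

R_n/Ω ≈ 67.6 kips

E90XX → F_EXX = 90 ksi.
t_e = 0.707 × 0.1875 = 0.1326 in.
R_nwl = 0.6 × 90 × 0.1326 × 9 = 64.43 kips (longitudinal, 2 welds).
R_nwt = 0.6 × 90 × 0.1326 × 7.5 = 53.69 kips (transverse, base value).
(i) R_nwl + R_nwt = 118.1 kips; (ii) 0.85 R_nwl + 1.5 R_nwt = 135.3 kips.
R_n = max = 135.3 kips [governs: (ii)]; R_n/Ω = 67.65 kips.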